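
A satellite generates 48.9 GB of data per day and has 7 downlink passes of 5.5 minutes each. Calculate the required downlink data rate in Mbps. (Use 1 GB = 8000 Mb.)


total contact time = 7 * 5.5 * 60 = 2310.0000 s
data = 48.9 GB = 391200.0000 Mb
rate = 391200.0000 / 2310.0000 = 169.3506 Mbps

169.3506 Mbps


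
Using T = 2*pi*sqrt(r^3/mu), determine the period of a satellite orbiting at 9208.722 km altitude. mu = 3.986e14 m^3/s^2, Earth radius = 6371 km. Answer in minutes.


r = 15579.7220 km = 1.5579722e+07 m
T = 2*pi*sqrt(r^3/mu) = 2*pi*sqrt(3.7816307e+21 / 3.986e14)
T = 19353.1105 s = 322.5518 min

322.5518 minutes


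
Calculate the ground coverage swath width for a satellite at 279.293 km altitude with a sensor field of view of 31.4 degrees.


FOV = 31.4 deg = 0.5480334 rad
swath = 2 * alt * tan(FOV/2) = 2 * 279.293 * tan(0.2740167)
swath = 2 * 279.293 * 0.2810873
swath = 157.0114 km

157.0114 km


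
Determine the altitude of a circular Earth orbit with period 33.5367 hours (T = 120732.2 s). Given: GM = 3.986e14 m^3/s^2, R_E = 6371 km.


T = 120732.2 s
r = (mu*T^2/(4*pi^2))^(1/3) = (3.986e14 * 120732.2^2 / (4*pi^2))^(1/3)
r = 5.279684e+07 m = 52796.8399 km
alt = r - R_E = 52796.8399 - 6371 = 46425.8399 km

46425.8399 km


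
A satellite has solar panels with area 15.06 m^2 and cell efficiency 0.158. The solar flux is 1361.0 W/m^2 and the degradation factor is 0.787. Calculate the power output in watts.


P = area * eta * S * degradation
P = 15.06 * 0.158 * 1361.0 * 0.787
P = 2548.6777 W

2548.6777 W


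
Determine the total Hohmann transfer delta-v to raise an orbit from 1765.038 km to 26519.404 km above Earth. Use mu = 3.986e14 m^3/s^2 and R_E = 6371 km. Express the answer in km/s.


r1 = 8136.0380 km = 8.136038e+06 m
r2 = 32890.4040 km = 3.2890404e+07 m
dv1 = sqrt(mu/r1)*(sqrt(2*r2/(r1+r2)) - 1) = 1863.5596 m/s
dv2 = sqrt(mu/r2)*(1 - sqrt(2*r1/(r1+r2))) = 1288.8214 m/s
total dv = |dv1| + |dv2| = 1863.5596 + 1288.8214 = 3152.3811 m/s = 3.1524 km/s

3.1524 km/s


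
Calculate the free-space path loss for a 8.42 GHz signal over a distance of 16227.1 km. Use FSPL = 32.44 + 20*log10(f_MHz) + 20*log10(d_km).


f = 8.42 GHz = 8420.0000 MHz
d = 16227.1 km
FSPL = 32.44 + 20*log10(8420.0000) + 20*log10(16227.1)
FSPL = 32.44 + 78.5062 + 84.2048
FSPL = 195.1511 dB

195.1511 dB


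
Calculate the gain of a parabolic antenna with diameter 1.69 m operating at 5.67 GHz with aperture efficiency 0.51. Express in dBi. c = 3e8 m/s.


lambda = c/f = 3e8 / 5.67e+09 = 0.05291005 m
G = eta*(pi*D/lambda)^2 = 0.51*(pi*1.69/0.05291005)^2
G = 5135.3132 (linear)
G = 10*log10(5135.3132) = 37.1057 dBi

37.1057 dBi


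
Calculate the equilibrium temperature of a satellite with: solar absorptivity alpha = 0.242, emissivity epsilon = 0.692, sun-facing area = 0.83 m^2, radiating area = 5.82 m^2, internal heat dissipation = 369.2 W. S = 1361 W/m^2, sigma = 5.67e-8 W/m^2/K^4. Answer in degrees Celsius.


Numerator = alpha*S*A_sun + Q_int = 0.242*1361*0.83 + 369.2 = 642.5705 W
Denominator = eps*sigma*A_rad = 0.692*5.67e-8*5.82 = 2.2835585e-07 W/K^4
T^4 = 2.8138997e+09 K^4
T = 230.3176 K = -42.8324 C

-42.8324 degrees Celsius


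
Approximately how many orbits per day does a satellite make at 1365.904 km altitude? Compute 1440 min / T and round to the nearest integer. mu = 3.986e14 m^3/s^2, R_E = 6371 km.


r = 7.736904e+06 m
T = 2*pi*sqrt(r^3/mu) = 6772.7030 s = 112.8784 min
revs/day = 1440 / 112.8784 = 12.7571
Rounded: 13 revolutions per day

13 revolutions per day


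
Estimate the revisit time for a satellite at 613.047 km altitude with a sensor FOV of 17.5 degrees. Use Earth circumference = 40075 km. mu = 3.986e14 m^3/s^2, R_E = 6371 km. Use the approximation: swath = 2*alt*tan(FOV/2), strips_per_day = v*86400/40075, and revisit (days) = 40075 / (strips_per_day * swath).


swath = 2*613.047*tan(0.1527163) = 188.7139 km
v = sqrt(mu/r) = 7554.6626 m/s = 7.5547 km/s
strips/day = v*86400/40075 = 7.5547*86400/40075 = 16.2875
coverage/day = strips * swath = 16.2875 * 188.7139 = 3073.6839 km
revisit = 40075 / 3073.6839 = 13.0381 days

13.0381 days


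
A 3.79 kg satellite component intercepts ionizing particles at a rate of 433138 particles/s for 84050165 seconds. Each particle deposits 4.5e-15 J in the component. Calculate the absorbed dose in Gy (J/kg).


Total energy deposited = rate * time * E_per
  = 433138 * 84050165 * 4.5e-15 = 0.1638239 J
Dose = E_total / mass = 0.1638239 / 3.79
Dose = 0.04322531 Gy

0.0432 Gy


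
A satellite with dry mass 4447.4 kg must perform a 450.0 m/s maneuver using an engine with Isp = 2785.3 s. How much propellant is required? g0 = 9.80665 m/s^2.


ve = Isp * g0 = 2785.3 * 9.80665 = 27314.462245 m/s
mass ratio = exp(dv/ve) = exp(450.0/27314.462245) = 1.01661125
m_prop = m_dry * (mr - 1) = 4447.4 * (1.01661125 - 1)
m_prop = 73.8769 kg

73.8769 kg


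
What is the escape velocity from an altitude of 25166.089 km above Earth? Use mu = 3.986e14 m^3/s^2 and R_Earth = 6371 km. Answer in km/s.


r = 6371.0 + 25166.089 = 31537.0890 km = 3.1537089e+07 m
v_esc = sqrt(2*mu/r) = sqrt(2*3.986e14 / 3.1537089e+07)
v_esc = 5027.7404 m/s = 5.0277 km/s

5.0277 km/s


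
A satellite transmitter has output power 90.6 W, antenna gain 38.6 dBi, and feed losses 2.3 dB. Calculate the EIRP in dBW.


Pt = 90.6 W = 19.5713 dBW
EIRP = Pt_dBW + Gt - losses = 19.5713 + 38.6 - 2.3 = 55.8713 dBW

55.8713 dBW


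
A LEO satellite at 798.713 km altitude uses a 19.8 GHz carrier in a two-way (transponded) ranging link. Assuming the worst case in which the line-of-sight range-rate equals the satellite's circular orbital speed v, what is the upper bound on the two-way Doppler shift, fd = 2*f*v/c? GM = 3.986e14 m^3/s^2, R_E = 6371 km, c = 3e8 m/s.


r = 7.169713e+06 m
v = sqrt(mu/r) = 7456.2037 m/s (worst-case radial velocity)
f = 19.8 GHz = 1.98e+10 Hz
fd = 2*f*v/c = 2*1.98e+10*7456.2037/3.0e+08
fd = 984218.8821 Hz

984218.8821 Hz


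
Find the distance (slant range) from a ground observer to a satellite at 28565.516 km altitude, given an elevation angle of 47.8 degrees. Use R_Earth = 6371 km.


h = 28565.516 km, el = 47.8 deg
d = -R_E*sin(el) + sqrt((R_E*sin(el))^2 + 2*R_E*h + h^2)
d = -6371.0000*sin(0.8342674) + sqrt((6371.0000*0.7408046)^2 + 2*6371.0000*28565.516 + 28565.516^2)
d = 29953.7496 km

29953.7496 km


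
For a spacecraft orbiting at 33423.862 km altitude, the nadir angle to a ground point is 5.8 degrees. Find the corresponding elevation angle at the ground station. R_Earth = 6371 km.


r = R_E + alt = 39794.8620 km
Law of sines in the satellite / Earth-center / ground-point triangle:
  sin(nadir)/R_E = sin(90 + el)/r  =>  cos(el) = (r/R_E)*sin(nadir)
cos(el) = (39794.8620 / 6371.0000) * sin(5.8 deg) = 0.6312229
el = arccos(0.6312229) = 50.8596 deg
(Earth-central angle = 90 - nadir - el = 33.3404 deg)

50.8596 degrees


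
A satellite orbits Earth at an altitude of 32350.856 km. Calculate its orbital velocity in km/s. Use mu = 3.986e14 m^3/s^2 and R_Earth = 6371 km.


r = R_E + alt = 6371.0 + 32350.856 = 38721.8560 km = 3.8721856e+07 m
v = sqrt(mu/r) = sqrt(3.986e14 / 3.8721856e+07) = 3208.4152 m/s = 3.2084 km/s

3.2084 km/s


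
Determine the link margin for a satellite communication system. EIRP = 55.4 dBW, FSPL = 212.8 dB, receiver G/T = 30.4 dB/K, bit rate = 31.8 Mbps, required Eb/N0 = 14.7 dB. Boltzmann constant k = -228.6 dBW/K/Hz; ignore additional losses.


C/N0 = EIRP - FSPL + G/T - k = 55.4 - 212.8 + 30.4 - (-228.6)
C/N0 = 101.6000 dB-Hz
R_b = 31.8 Mbps = 3.18e+07 bps -> 10*log10(R_b) = 75.0243 dB-Hz
Eb/N0 = C/N0 - 10*log10(R_b) = 101.6000 - 75.0243 = 26.5757 dB
Margin = Eb/N0 - Eb/N0_req = 26.5757 - 14.7 = 11.8757 dB (link closes)

11.8757 dB


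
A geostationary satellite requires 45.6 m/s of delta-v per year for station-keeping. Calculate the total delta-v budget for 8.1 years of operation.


dV = rate * years = 45.6 * 8.1
dV = 369.3600 m/s

369.3600 m/s


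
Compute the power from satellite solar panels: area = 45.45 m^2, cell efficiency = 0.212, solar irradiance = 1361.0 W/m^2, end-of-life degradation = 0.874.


P = area * eta * S * degradation
P = 45.45 * 0.212 * 1361.0 * 0.874
P = 11461.4432 W

11461.4432 W


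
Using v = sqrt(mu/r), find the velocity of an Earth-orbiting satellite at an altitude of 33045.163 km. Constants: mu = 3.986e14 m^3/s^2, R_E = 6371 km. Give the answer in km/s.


r = R_E + alt = 6371.0 + 33045.163 = 39416.1630 km = 3.9416163e+07 m
v = sqrt(mu/r) = sqrt(3.986e14 / 3.9416163e+07) = 3180.0319 m/s = 3.1800 km/s

3.1800 km/s


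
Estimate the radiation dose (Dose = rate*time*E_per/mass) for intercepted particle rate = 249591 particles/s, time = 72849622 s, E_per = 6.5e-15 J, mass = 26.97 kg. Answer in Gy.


Total energy deposited = rate * time * E_per
  = 249591 * 72849622 * 6.5e-15 = 0.118187 J
Dose = E_total / mass = 0.118187 / 26.97
Dose = 0.004382164 Gy

0.0044 Gy


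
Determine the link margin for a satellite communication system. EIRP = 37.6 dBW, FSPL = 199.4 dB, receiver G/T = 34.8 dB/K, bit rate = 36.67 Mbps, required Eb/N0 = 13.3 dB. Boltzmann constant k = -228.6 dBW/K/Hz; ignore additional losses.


C/N0 = EIRP - FSPL + G/T - k = 37.6 - 199.4 + 34.8 - (-228.6)
C/N0 = 101.6000 dB-Hz
R_b = 36.67 Mbps = 3.667e+07 bps -> 10*log10(R_b) = 75.6431 dB-Hz
Eb/N0 = C/N0 - 10*log10(R_b) = 101.6000 - 75.6431 = 25.9569 dB
Margin = Eb/N0 - Eb/N0_req = 25.9569 - 13.3 = 12.6569 dB (link closes)

12.6569 dB


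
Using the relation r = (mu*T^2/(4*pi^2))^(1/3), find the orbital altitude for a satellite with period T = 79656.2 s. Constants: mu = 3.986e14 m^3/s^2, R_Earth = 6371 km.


T = 79656.2 s
r = (mu*T^2/(4*pi^2))^(1/3) = (3.986e14 * 79656.2^2 / (4*pi^2))^(1/3)
r = 4.0013411e+07 m = 40013.4111 km
alt = r - R_E = 40013.4111 - 6371 = 33642.4111 km

33642.4111 km


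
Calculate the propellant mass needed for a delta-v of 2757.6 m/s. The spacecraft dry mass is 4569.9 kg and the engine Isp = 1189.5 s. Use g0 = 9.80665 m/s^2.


ve = Isp * g0 = 1189.5 * 9.80665 = 11665.010175 m/s
mass ratio = exp(dv/ve) = exp(2757.6/11665.010175) = 1.26667997
m_prop = m_dry * (mr - 1) = 4569.9 * (1.26667997 - 1)
m_prop = 1218.7008 kg

1218.7008 kg


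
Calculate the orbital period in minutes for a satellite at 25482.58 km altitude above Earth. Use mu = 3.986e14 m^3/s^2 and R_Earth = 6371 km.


r = 31853.5800 km = 3.185358e+07 m
T = 2*pi*sqrt(r^3/mu) = 2*pi*sqrt(3.2320253e+22 / 3.986e14)
T = 56578.1308 s = 942.9688 min

942.9688 minutes


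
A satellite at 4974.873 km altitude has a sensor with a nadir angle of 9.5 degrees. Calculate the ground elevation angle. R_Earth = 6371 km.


r = R_E + alt = 11345.8730 km
Law of sines in the satellite / Earth-center / ground-point triangle:
  sin(nadir)/R_E = sin(90 + el)/r  =>  cos(el) = (r/R_E)*sin(nadir)
cos(el) = (11345.8730 / 6371.0000) * sin(9.5 deg) = 0.293927
el = arccos(0.293927) = 72.9068 deg
(Earth-central angle = 90 - nadir - el = 7.5932 deg)

72.9068 degrees


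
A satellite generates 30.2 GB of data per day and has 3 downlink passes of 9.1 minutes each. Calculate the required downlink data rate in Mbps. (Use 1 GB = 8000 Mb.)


total contact time = 3 * 9.1 * 60 = 1638.0000 s
data = 30.2 GB = 241600.0000 Mb
rate = 241600.0000 / 1638.0000 = 147.4969 Mbps

147.4969 Mbps


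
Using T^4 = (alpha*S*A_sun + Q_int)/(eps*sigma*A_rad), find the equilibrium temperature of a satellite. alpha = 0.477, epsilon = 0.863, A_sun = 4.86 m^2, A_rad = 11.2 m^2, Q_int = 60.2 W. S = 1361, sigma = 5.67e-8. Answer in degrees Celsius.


Numerator = alpha*S*A_sun + Q_int = 0.477*1361*4.86 + 60.2 = 3215.2974 W
Denominator = eps*sigma*A_rad = 0.863*5.67e-8*11.2 = 5.4803952e-07 W/K^4
T^4 = 5.866908e+09 K^4
T = 276.7594 K = 3.6094 C

3.6094 degrees Celsius


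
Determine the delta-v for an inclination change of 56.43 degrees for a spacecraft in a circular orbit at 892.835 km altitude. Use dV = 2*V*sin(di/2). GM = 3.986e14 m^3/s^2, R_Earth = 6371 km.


r = 7263.8350 km = 7.263835e+06 m
V = sqrt(mu/r) = 7407.7388 m/s
di = 56.43 deg = 0.9848893 rad
dV = 2*V*sin(di/2) = 2*7407.7388*sin(0.4924446)
dV = 7004.4834 m/s = 7.0045 km/s

7.0045 km/s


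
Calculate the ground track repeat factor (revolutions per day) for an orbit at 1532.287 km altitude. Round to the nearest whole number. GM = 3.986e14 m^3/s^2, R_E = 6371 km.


r = 7.903287e+06 m
T = 2*pi*sqrt(r^3/mu) = 6992.3450 s = 116.5391 min
revs/day = 1440 / 116.5391 = 12.3564
Rounded: 12 revolutions per day

12 revolutions per day


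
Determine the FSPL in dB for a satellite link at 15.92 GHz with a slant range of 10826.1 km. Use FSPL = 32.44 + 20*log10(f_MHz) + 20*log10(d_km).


f = 15.92 GHz = 15920.0000 MHz
d = 10826.1 km
FSPL = 32.44 + 20*log10(15920.0000) + 20*log10(10826.1)
FSPL = 32.44 + 84.0389 + 80.6894
FSPL = 197.1683 dB

197.1683 dB


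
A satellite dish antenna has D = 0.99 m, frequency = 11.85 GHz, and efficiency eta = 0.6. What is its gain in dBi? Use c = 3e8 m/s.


lambda = c/f = 3e8 / 1.185e+10 = 0.02531646 m
G = eta*(pi*D/lambda)^2 = 0.6*(pi*0.99/0.02531646)^2
G = 9055.5655 (linear)
G = 10*log10(9055.5655) = 39.5692 dBi

39.5692 dBi


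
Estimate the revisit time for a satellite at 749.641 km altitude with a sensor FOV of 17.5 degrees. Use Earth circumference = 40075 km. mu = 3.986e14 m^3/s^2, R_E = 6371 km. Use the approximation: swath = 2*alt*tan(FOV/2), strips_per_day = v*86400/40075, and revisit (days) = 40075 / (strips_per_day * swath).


swath = 2*749.641*tan(0.1527163) = 230.7616 km
v = sqrt(mu/r) = 7481.8518 m/s = 7.4819 km/s
strips/day = v*86400/40075 = 7.4819*86400/40075 = 16.1306
coverage/day = strips * swath = 16.1306 * 230.7616 = 3722.3122 km
revisit = 40075 / 3722.3122 = 10.7662 days

10.7662 days


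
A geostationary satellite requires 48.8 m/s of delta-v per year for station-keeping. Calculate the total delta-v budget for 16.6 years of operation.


dV = rate * years = 48.8 * 16.6
dV = 810.0800 m/s

810.0800 m/s


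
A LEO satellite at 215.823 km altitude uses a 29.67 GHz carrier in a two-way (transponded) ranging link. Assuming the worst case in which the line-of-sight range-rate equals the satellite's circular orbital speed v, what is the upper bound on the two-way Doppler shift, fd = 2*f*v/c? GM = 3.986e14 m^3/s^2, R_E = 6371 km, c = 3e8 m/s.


r = 6.586823e+06 m
v = sqrt(mu/r) = 7779.1232 m/s (worst-case radial velocity)
f = 29.67 GHz = 2.967e+10 Hz
fd = 2*f*v/c = 2*2.967e+10*7779.1232/3.0e+08
fd = 1.5387106e+06 Hz

1.5387e+06 Hz


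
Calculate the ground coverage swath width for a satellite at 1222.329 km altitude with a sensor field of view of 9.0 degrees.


FOV = 9.0 deg = 0.1570796 rad
swath = 2 * alt * tan(FOV/2) = 2 * 1222.329 * tan(0.07853982)
swath = 2 * 1222.329 * 0.07870171
swath = 192.3988 km

192.3988 km


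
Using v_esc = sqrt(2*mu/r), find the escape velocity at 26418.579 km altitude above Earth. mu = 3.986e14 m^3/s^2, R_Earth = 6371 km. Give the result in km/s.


r = 6371.0 + 26418.579 = 32789.5790 km = 3.2789579e+07 m
v_esc = sqrt(2*mu/r) = sqrt(2*3.986e14 / 3.2789579e+07)
v_esc = 4930.7811 m/s = 4.9308 km/s

4.9308 km/s


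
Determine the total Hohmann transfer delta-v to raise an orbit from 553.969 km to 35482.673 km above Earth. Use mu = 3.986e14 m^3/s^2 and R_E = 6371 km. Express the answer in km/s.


r1 = 6924.9690 km = 6.924969e+06 m
r2 = 41853.6730 km = 4.1853673e+07 m
dv1 = sqrt(mu/r1)*(sqrt(2*r2/(r1+r2)) - 1) = 2351.8141 m/s
dv2 = sqrt(mu/r2)*(1 - sqrt(2*r1/(r1+r2))) = 1441.6291 m/s
total dv = |dv1| + |dv2| = 2351.8141 + 1441.6291 = 3793.4432 m/s = 3.7934 km/s

3.7934 km/s


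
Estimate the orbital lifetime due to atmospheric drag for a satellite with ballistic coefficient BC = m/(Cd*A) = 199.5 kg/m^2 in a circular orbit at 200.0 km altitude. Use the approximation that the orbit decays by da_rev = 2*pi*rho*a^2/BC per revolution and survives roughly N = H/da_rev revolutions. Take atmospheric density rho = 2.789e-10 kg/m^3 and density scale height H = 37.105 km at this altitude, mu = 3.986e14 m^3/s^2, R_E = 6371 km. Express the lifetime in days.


a = R_E + alt = 6571.0000 km = 6.571e+06 m
da_rev = 2*pi*rho*a^2/BC = 2*pi*2.789e-10*(6.571e+06)^2/199.5 = 379.269935 m per revolution
N = H/da_rev = 37105.0000 m / 379.269935 m = 97.8327 revolutions
P = 2*pi*sqrt(a^3/mu) = 5301.0075 s
lifetime = N*P = 97.8327 * 5301.0075 = 518611.8559 s = 6.0025 days

6.0025 days


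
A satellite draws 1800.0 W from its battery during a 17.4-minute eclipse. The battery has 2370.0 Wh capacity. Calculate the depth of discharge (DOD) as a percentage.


E_used = P * t / 60 = 1800.0 * 17.4 / 60 = 522.0000 Wh
DOD = E_used / E_total * 100 = 522.0000 / 2370.0 * 100
DOD = 22.0253 %

22.0253 %


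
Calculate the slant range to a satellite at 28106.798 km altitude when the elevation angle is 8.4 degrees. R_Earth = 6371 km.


h = 28106.798 km, el = 8.4 deg
d = -R_E*sin(el) + sqrt((R_E*sin(el))^2 + 2*R_E*h + h^2)
d = -6371.0000*sin(0.1466077) + sqrt((6371.0000*0.146083)^2 + 2*6371.0000*28106.798 + 28106.798^2)
d = 32966.1354 km

32966.1354 km


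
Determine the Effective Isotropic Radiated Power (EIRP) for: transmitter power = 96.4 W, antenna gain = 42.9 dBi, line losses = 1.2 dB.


Pt = 96.4 W = 19.8408 dBW
EIRP = Pt_dBW + Gt - losses = 19.8408 + 42.9 - 1.2 = 61.5408 dBW

61.5408 dBW


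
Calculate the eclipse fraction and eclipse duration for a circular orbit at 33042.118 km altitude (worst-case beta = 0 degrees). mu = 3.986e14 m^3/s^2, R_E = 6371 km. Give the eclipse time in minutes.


r = 39413.1180 km
T = 1297.8400 min
Eclipse fraction = arcsin(R_E/r)/pi = arcsin(6371.0000/39413.1180)/pi
= arcsin(0.1616467)/pi = 0.05168049
Eclipse duration = 0.05168049 * 1297.8400 = 67.0730 min

67.0730 minutes


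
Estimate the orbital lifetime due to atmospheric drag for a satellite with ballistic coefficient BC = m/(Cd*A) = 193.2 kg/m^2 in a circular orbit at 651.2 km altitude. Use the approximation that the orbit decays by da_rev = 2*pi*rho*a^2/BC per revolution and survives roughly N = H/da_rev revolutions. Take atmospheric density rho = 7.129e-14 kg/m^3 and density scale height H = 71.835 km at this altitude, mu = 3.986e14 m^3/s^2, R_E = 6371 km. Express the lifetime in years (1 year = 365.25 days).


a = R_E + alt = 7022.2000 km = 7.0222e+06 m
da_rev = 2*pi*rho*a^2/BC = 2*pi*7.129e-14*(7.0222e+06)^2/193.2 = 0.114326722 m per revolution
N = H/da_rev = 71835.0000 m / 0.114326722 m = 628330.7961 revolutions
P = 2*pi*sqrt(a^3/mu) = 5856.2689 s
lifetime = N*P = 628330.7961 * 5856.2689 = 3.6796741e+09 s = 42588.8209 days
years = 42588.8209 / 365.25 = 116.6018 years

116.6018 years


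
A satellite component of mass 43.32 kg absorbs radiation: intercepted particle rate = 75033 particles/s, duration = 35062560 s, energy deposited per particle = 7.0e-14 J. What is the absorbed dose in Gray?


Total energy deposited = rate * time * E_per
  = 75033 * 35062560 * 7.0e-14 = 0.1841594 J
Dose = E_total / mass = 0.1841594 / 43.32
Dose = 0.004251141 Gy

0.0043 Gy


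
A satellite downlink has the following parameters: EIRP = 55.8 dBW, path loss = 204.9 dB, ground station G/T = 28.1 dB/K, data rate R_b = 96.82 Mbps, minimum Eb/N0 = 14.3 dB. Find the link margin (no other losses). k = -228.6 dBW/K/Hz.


C/N0 = EIRP - FSPL + G/T - k = 55.8 - 204.9 + 28.1 - (-228.6)
C/N0 = 107.6000 dB-Hz
R_b = 96.82 Mbps = 9.682e+07 bps -> 10*log10(R_b) = 79.8597 dB-Hz
Eb/N0 = C/N0 - 10*log10(R_b) = 107.6000 - 79.8597 = 27.7403 dB
Margin = Eb/N0 - Eb/N0_req = 27.7403 - 14.3 = 13.4403 dB (link closes)

13.4403 dB


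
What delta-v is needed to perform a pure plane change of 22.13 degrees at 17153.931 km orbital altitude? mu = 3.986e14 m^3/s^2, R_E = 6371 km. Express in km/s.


r = 23524.9310 km = 2.3524931e+07 m
V = sqrt(mu/r) = 4116.2758 m/s
di = 22.13 deg = 0.3862414 rad
dV = 2*V*sin(di/2) = 2*4116.2758*sin(0.1931207)
dV = 1580.0118 m/s = 1.5800 km/s

1.5800 km/s


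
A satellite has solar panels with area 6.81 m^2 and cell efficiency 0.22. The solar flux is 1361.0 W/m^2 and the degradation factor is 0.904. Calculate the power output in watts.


P = area * eta * S * degradation
P = 6.81 * 0.22 * 1361.0 * 0.904
P = 1843.3014 W

1843.3014 W


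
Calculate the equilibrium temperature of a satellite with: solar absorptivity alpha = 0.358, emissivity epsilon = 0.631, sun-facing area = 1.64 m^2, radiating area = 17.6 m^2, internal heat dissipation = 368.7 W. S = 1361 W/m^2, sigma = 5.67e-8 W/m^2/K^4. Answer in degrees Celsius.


Numerator = alpha*S*A_sun + Q_int = 0.358*1361*1.64 + 368.7 = 1167.7703 W
Denominator = eps*sigma*A_rad = 0.631*5.67e-8*17.6 = 6.2968752e-07 W/K^4
T^4 = 1.8545235e+09 K^4
T = 207.5191 K = -65.6309 C

-65.6309 degrees Celsius


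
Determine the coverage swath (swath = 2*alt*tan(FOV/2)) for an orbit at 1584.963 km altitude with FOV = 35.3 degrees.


FOV = 35.3 deg = 0.6161012 rad
swath = 2 * alt * tan(FOV/2) = 2 * 1584.963 * tan(0.3080506)
swath = 2 * 1584.963 * 0.3181794
swath = 1008.6052 km

1008.6052 km


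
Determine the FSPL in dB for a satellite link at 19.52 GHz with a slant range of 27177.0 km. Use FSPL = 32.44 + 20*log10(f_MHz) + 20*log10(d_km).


f = 19.52 GHz = 19520.0000 MHz
d = 27177.0 km
FSPL = 32.44 + 20*log10(19520.0000) + 20*log10(27177.0)
FSPL = 32.44 + 85.8096 + 88.6840
FSPL = 206.9336 dB

206.9336 dB


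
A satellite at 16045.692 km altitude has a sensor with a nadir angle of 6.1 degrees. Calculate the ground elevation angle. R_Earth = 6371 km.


r = R_E + alt = 22416.6920 km
Law of sines in the satellite / Earth-center / ground-point triangle:
  sin(nadir)/R_E = sin(90 + el)/r  =>  cos(el) = (r/R_E)*sin(nadir)
cos(el) = (22416.6920 / 6371.0000) * sin(6.1 deg) = 0.3738956
el = arccos(0.3738956) = 68.0439 deg
(Earth-central angle = 90 - nadir - el = 15.8561 deg)

68.0439 degrees


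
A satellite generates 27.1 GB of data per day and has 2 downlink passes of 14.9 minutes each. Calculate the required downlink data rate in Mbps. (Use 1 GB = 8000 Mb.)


total contact time = 2 * 14.9 * 60 = 1788.0000 s
data = 27.1 GB = 216800.0000 Mb
rate = 216800.0000 / 1788.0000 = 121.2528 Mbps

121.2528 Mbps


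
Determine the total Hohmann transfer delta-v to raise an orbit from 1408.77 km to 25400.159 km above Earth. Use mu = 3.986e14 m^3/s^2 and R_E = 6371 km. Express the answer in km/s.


r1 = 7779.7700 km = 7.77977e+06 m
r2 = 31771.1590 km = 3.1771159e+07 m
dv1 = sqrt(mu/r1)*(sqrt(2*r2/(r1+r2)) - 1) = 1914.8456 m/s
dv2 = sqrt(mu/r2)*(1 - sqrt(2*r1/(r1+r2))) = 1320.3969 m/s
total dv = |dv1| + |dv2| = 1914.8456 + 1320.3969 = 3235.2425 m/s = 3.2352 km/s

3.2352 km/s


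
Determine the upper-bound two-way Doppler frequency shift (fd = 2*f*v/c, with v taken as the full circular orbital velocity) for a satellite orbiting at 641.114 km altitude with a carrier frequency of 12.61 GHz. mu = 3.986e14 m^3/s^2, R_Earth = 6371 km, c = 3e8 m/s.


r = 7.012114e+06 m
v = sqrt(mu/r) = 7539.5281 m/s (worst-case radial velocity)
f = 12.61 GHz = 1.261e+10 Hz
fd = 2*f*v/c = 2*1.261e+10*7539.5281/3.0e+08
fd = 633822.9941 Hz

633822.9941 Hz


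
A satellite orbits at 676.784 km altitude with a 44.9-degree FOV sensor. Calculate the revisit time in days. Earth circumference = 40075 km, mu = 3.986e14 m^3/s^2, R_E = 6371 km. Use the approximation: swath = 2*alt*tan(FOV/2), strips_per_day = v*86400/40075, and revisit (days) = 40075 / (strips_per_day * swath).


swath = 2*676.784*tan(0.3918264) = 559.2828 km
v = sqrt(mu/r) = 7520.4245 m/s = 7.5204 km/s
strips/day = v*86400/40075 = 7.5204*86400/40075 = 16.2137
coverage/day = strips * swath = 16.2137 * 559.2828 = 9068.0534 km
revisit = 40075 / 9068.0534 = 4.4194 days

4.4194 days


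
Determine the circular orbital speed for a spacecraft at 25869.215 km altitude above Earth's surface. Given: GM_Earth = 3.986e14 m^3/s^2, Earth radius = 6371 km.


r = R_E + alt = 6371.0 + 25869.215 = 32240.2150 km = 3.2240215e+07 m
v = sqrt(mu/r) = sqrt(3.986e14 / 3.2240215e+07) = 3516.1685 m/s = 3.5162 km/s

3.5162 km/s


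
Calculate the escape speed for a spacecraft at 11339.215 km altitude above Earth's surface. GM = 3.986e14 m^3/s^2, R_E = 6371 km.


r = 6371.0 + 11339.215 = 17710.2150 km = 1.7710215e+07 m
v_esc = sqrt(2*mu/r) = sqrt(2*3.986e14 / 1.7710215e+07)
v_esc = 6709.2153 m/s = 6.7092 km/s

6.7092 km/s


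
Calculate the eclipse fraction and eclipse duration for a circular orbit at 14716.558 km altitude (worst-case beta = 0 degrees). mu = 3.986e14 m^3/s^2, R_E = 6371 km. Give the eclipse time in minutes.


r = 21087.5580 km
T = 507.9248 min
Eclipse fraction = arcsin(R_E/r)/pi = arcsin(6371.0000/21087.5580)/pi
= arcsin(0.3021213)/pi = 0.09769476
Eclipse duration = 0.09769476 * 507.9248 = 49.6216 min

49.6216 minutes


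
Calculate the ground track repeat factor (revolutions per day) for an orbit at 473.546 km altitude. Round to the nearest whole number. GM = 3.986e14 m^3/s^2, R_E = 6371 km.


r = 6.844546e+06 m
T = 2*pi*sqrt(r^3/mu) = 5635.4447 s = 93.9241 min
revs/day = 1440 / 93.9241 = 15.3315
Rounded: 15 revolutions per day

15 revolutions per day


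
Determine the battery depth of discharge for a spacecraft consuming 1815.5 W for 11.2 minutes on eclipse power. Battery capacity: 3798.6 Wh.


E_used = P * t / 60 = 1815.5 * 11.2 / 60 = 338.8933 Wh
DOD = E_used / E_total * 100 = 338.8933 / 3798.6 * 100
DOD = 8.9215 %

8.9215 %


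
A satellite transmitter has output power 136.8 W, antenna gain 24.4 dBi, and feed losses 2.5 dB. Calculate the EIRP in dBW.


Pt = 136.8 W = 21.3609 dBW
EIRP = Pt_dBW + Gt - losses = 21.3609 + 24.4 - 2.5 = 43.2609 dBW

43.2609 dBW


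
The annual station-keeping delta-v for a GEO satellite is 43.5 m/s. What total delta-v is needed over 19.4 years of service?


dV = rate * years = 43.5 * 19.4
dV = 843.9000 m/s

843.9000 m/s


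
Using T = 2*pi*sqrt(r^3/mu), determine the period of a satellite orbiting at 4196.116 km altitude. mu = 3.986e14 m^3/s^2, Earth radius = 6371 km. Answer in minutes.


r = 10567.1160 km = 1.0567116e+07 m
T = 2*pi*sqrt(r^3/mu) = 2*pi*sqrt(1.1799658e+21 / 3.986e14)
T = 10810.5038 s = 180.1751 min

180.1751 minutes


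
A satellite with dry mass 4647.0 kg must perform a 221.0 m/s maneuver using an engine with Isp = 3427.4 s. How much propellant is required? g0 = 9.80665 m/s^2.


ve = Isp * g0 = 3427.4 * 9.80665 = 33611.312210 m/s
mass ratio = exp(dv/ve) = exp(221.0/33611.312210) = 1.00659683
m_prop = m_dry * (mr - 1) = 4647.0 * (1.00659683 - 1)
m_prop = 30.6555 kg

30.6555 kg


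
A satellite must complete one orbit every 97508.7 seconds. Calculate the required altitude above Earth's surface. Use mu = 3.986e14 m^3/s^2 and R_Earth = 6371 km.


T = 97508.7 s
r = (mu*T^2/(4*pi^2))^(1/3) = (3.986e14 * 97508.7^2 / (4*pi^2))^(1/3)
r = 4.5788326e+07 m = 45788.3257 km
alt = r - R_E = 45788.3257 - 6371 = 39417.3257 km

39417.3257 km


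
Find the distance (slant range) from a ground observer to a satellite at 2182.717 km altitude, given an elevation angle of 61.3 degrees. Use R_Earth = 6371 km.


h = 2182.717 km, el = 61.3 deg
d = -R_E*sin(el) + sqrt((R_E*sin(el))^2 + 2*R_E*h + h^2)
d = -6371.0000*sin(1.0699) + sqrt((6371.0000*0.8771462)^2 + 2*6371.0000*2182.717 + 2182.717^2)
d = 2399.5369 km

2399.5369 km


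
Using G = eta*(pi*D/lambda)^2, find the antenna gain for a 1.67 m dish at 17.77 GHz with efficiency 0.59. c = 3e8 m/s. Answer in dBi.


lambda = c/f = 3e8 / 1.777e+10 = 0.01688239 m
G = eta*(pi*D/lambda)^2 = 0.59*(pi*1.67/0.01688239)^2
G = 56979.2916 (linear)
G = 10*log10(56979.2916) = 47.5572 dBi

47.5572 dBi


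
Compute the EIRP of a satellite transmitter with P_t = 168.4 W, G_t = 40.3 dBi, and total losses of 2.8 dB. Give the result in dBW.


Pt = 168.4 W = 22.2634 dBW
EIRP = Pt_dBW + Gt - losses = 22.2634 + 40.3 - 2.8 = 59.7634 dBW

59.7634 dBW


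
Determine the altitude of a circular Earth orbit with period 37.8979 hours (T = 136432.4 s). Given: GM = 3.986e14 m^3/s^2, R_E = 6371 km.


T = 136432.4 s
r = (mu*T^2/(4*pi^2))^(1/3) = (3.986e14 * 136432.4^2 / (4*pi^2))^(1/3)
r = 5.7280157e+07 m = 57280.1568 km
alt = r - R_E = 57280.1568 - 6371 = 50909.1568 km

50909.1568 km


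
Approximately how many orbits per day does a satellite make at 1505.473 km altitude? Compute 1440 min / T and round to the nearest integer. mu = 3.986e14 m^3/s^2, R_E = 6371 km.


r = 7.876473e+06 m
T = 2*pi*sqrt(r^3/mu) = 6956.7902 s = 115.9465 min
revs/day = 1440 / 115.9465 = 12.4195
Rounded: 12 revolutions per day

12 revolutions per day


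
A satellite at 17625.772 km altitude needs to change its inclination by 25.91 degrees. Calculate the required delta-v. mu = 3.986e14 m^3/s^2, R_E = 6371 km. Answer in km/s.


r = 23996.7720 km = 2.3996772e+07 m
V = sqrt(mu/r) = 4075.6064 m/s
di = 25.91 deg = 0.4522148 rad
dV = 2*V*sin(di/2) = 2*4075.6064*sin(0.2261074)
dV = 1827.3855 m/s = 1.8274 km/s

1.8274 km/s


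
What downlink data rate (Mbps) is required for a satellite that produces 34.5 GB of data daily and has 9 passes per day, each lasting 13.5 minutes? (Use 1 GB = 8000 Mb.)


total contact time = 9 * 13.5 * 60 = 7290.0000 s
data = 34.5 GB = 276000.0000 Mb
rate = 276000.0000 / 7290.0000 = 37.8601 Mbps

37.8601 Mbps


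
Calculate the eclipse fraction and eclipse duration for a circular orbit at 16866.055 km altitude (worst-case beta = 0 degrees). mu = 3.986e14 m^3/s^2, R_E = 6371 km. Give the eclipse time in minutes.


r = 23237.0550 km
T = 587.5321 min
Eclipse fraction = arcsin(R_E/r)/pi = arcsin(6371.0000/23237.0550)/pi
= arcsin(0.2741742)/pi = 0.08840447
Eclipse duration = 0.08840447 * 587.5321 = 51.9405 min

51.9405 minutes


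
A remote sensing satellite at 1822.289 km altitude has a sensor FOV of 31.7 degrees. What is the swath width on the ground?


FOV = 31.7 deg = 0.5532694 rad
swath = 2 * alt * tan(FOV/2) = 2 * 1822.289 * tan(0.2766347)
swath = 2 * 1822.289 * 0.2839143
swath = 1034.7476 km

1034.7476 km


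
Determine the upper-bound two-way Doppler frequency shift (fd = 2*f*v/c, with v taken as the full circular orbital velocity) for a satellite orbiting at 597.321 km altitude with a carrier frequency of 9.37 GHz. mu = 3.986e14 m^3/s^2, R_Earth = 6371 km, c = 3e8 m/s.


r = 6.968321e+06 m
v = sqrt(mu/r) = 7563.1824 m/s (worst-case radial velocity)
f = 9.37 GHz = 9.37e+09 Hz
fd = 2*f*v/c = 2*9.37e+09*7563.1824/3.0e+08
fd = 472446.7924 Hz

472446.7924 Hz


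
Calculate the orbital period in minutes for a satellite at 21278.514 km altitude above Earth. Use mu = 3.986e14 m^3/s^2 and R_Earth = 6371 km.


r = 27649.5140 km = 2.7649514e+07 m
T = 2*pi*sqrt(r^3/mu) = 2*pi*sqrt(2.1137932e+22 / 3.986e14)
T = 45755.4124 s = 762.5902 min

762.5902 minutes


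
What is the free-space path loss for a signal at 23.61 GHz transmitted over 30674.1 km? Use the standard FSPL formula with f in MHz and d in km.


f = 23.61 GHz = 23610.0000 MHz
d = 30674.1 km
FSPL = 32.44 + 20*log10(23610.0000) + 20*log10(30674.1)
FSPL = 32.44 + 87.4619 + 89.7354
FSPL = 209.6374 dB

209.6374 dB


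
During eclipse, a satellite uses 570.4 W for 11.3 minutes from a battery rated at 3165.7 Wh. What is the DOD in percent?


E_used = P * t / 60 = 570.4 * 11.3 / 60 = 107.4253 Wh
DOD = E_used / E_total * 100 = 107.4253 / 3165.7 * 100
DOD = 3.3934 %

3.3934 %


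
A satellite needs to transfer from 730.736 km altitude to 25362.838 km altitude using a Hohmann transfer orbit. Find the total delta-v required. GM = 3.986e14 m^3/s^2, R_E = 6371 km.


r1 = 7101.7360 km = 7.101736e+06 m
r2 = 31733.8380 km = 3.1733838e+07 m
dv1 = sqrt(mu/r1)*(sqrt(2*r2/(r1+r2)) - 1) = 2085.6006 m/s
dv2 = sqrt(mu/r2)*(1 - sqrt(2*r1/(r1+r2))) = 1400.7778 m/s
total dv = |dv1| + |dv2| = 2085.6006 + 1400.7778 = 3486.3784 m/s = 3.4864 km/s

3.4864 km/s


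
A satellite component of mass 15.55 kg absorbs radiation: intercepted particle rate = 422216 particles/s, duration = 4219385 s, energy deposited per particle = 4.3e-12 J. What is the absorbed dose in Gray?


Total energy deposited = rate * time * E_per
  = 422216 * 4219385 * 4.3e-12 = 7.6604 J
Dose = E_total / mass = 7.6604 / 15.55
Dose = 0.4926312 Gy

0.4926 Gy


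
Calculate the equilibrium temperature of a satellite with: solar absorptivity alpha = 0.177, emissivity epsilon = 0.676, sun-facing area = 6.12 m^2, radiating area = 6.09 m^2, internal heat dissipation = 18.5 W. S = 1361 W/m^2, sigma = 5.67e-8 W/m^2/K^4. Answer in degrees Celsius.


Numerator = alpha*S*A_sun + Q_int = 0.177*1361*6.12 + 18.5 = 1492.7896 W
Denominator = eps*sigma*A_rad = 0.676*5.67e-8*6.09 = 2.3342483e-07 W/K^4
T^4 = 6.3951622e+09 K^4
T = 282.7892 K = 9.6392 C

9.6392 degrees Celsius


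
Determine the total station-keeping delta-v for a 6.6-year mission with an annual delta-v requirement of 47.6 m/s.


dV = rate * years = 47.6 * 6.6
dV = 314.1600 m/s

314.1600 m/s


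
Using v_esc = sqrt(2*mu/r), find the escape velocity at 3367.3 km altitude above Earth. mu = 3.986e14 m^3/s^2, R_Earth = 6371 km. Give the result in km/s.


r = 6371.0 + 3367.3 = 9738.3000 km = 9.7383e+06 m
v_esc = sqrt(2*mu/r) = sqrt(2*3.986e14 / 9.7383e+06)
v_esc = 9047.7808 m/s = 9.0478 km/s

9.0478 km/s


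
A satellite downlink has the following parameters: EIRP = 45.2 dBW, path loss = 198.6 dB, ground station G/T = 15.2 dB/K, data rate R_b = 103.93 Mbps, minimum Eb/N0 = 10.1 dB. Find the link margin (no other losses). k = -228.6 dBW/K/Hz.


C/N0 = EIRP - FSPL + G/T - k = 45.2 - 198.6 + 15.2 - (-228.6)
C/N0 = 90.4000 dB-Hz
R_b = 103.93 Mbps = 1.0393e+08 bps -> 10*log10(R_b) = 80.1674 dB-Hz
Eb/N0 = C/N0 - 10*log10(R_b) = 90.4000 - 80.1674 = 10.2326 dB
Margin = Eb/N0 - Eb/N0_req = 10.2326 - 10.1 = 0.1325907 dB (link closes)

0.1326 dB


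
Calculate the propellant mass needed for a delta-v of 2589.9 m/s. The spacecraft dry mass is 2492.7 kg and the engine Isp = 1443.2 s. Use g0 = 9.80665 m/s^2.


ve = Isp * g0 = 1443.2 * 9.80665 = 14152.957280 m/s
mass ratio = exp(dv/ve) = exp(2589.9/14152.957280) = 1.20080667
m_prop = m_dry * (mr - 1) = 2492.7 * (1.20080667 - 1)
m_prop = 500.5508 kg

500.5508 kg


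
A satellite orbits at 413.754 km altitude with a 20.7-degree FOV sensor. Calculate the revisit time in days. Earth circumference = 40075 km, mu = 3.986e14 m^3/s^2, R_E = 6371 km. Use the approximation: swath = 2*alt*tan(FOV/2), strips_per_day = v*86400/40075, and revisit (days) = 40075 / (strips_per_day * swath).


swath = 2*413.754*tan(0.1806416) = 151.1298 km
v = sqrt(mu/r) = 7664.8135 m/s = 7.6648 km/s
strips/day = v*86400/40075 = 7.6648*86400/40075 = 16.5250
coverage/day = strips * swath = 16.5250 * 151.1298 = 2497.4218 km
revisit = 40075 / 2497.4218 = 16.0465 days

16.0465 days


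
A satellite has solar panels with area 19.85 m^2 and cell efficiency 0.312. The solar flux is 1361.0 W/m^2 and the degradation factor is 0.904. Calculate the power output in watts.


P = area * eta * S * degradation
P = 19.85 * 0.312 * 1361.0 * 0.904
P = 7619.7665 W

7619.7665 W


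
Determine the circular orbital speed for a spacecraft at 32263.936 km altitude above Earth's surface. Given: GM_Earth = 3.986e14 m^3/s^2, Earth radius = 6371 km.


r = R_E + alt = 6371.0 + 32263.936 = 38634.9360 km = 3.8634936e+07 m
v = sqrt(mu/r) = sqrt(3.986e14 / 3.8634936e+07) = 3212.0223 m/s = 3.2120 km/s

3.2120 km/s


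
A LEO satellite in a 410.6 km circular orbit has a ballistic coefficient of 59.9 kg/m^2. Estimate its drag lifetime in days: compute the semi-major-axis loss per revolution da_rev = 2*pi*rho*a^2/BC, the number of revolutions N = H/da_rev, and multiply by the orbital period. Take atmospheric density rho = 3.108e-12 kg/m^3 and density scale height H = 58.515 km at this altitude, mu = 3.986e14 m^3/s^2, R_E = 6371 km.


a = R_E + alt = 6781.6000 km = 6.7816e+06 m
da_rev = 2*pi*rho*a^2/BC = 2*pi*3.108e-12*(6.7816e+06)^2/59.9 = 14.993340 m per revolution
N = H/da_rev = 58515.0000 m / 14.993340 m = 3902.7328 revolutions
P = 2*pi*sqrt(a^3/mu) = 5557.8840 s
lifetime = N*P = 3902.7328 * 5557.8840 = 2.1690936e+07 s = 251.0525 days

251.0525 days


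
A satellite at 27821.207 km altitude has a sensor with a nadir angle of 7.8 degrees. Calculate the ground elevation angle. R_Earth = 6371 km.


r = R_E + alt = 34192.2070 km
Law of sines in the satellite / Earth-center / ground-point triangle:
  sin(nadir)/R_E = sin(90 + el)/r  =>  cos(el) = (r/R_E)*sin(nadir)
cos(el) = (34192.2070 / 6371.0000) * sin(7.8 deg) = 0.7283652
el = arccos(0.7283652) = 43.2505 deg
(Earth-central angle = 90 - nadir - el = 38.9495 deg)

43.2505 degrees


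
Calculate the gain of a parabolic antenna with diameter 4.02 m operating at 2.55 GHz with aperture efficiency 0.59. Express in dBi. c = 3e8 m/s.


lambda = c/f = 3e8 / 2.55e+09 = 0.1176471 m
G = eta*(pi*D/lambda)^2 = 0.59*(pi*4.02/0.1176471)^2
G = 6798.9479 (linear)
G = 10*log10(6798.9479) = 38.3244 dBi

38.3244 dBi


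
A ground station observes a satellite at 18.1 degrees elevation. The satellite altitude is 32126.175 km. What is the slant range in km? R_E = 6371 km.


h = 32126.175 km, el = 18.1 deg
d = -R_E*sin(el) + sqrt((R_E*sin(el))^2 + 2*R_E*h + h^2)
d = -6371.0000*sin(0.3159046) + sqrt((6371.0000*0.3106764)^2 + 2*6371.0000*32126.175 + 32126.175^2)
d = 36038.5782 km

36038.5782 km


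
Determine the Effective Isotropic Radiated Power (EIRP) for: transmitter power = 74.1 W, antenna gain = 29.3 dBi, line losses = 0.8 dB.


Pt = 74.1 W = 18.6982 dBW
EIRP = Pt_dBW + Gt - losses = 18.6982 + 29.3 - 0.8 = 47.1982 dBW

47.1982 dBW


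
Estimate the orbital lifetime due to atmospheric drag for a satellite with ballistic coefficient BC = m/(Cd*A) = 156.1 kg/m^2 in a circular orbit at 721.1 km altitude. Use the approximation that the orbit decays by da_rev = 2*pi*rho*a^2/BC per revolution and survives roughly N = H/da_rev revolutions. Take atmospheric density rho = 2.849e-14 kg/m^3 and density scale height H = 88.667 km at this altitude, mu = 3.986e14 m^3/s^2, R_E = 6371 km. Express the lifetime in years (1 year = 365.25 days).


a = R_E + alt = 7092.1000 km = 7.0921e+06 m
da_rev = 2*pi*rho*a^2/BC = 2*pi*2.849e-14*(7.0921e+06)^2/156.1 = 0.0576791851 m per revolution
N = H/da_rev = 88667.0000 m / 0.0576791851 m = 1.5372443e+06 revolutions
P = 2*pi*sqrt(a^3/mu) = 5943.9274 s
lifetime = N*P = 1.5372443e+06 * 5943.9274 = 9.1372687e+09 s = 105755.4247 days
years = 105755.4247 / 365.25 = 289.5426 years

289.5426 years


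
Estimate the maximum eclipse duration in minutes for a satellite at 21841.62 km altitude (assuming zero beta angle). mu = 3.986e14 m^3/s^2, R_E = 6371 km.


r = 28212.6200 km
T = 786.0046 min
Eclipse fraction = arcsin(R_E/r)/pi = arcsin(6371.0000/28212.6200)/pi
= arcsin(0.2258209)/pi = 0.07250642
Eclipse duration = 0.07250642 * 786.0046 = 56.9904 min

56.9904 minutes


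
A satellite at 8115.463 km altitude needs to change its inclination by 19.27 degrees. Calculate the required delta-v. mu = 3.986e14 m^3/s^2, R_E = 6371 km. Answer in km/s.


r = 14486.4630 km = 1.4486463e+07 m
V = sqrt(mu/r) = 5245.5069 m/s
di = 19.27 deg = 0.3363249 rad
dV = 2*V*sin(di/2) = 2*5245.5069*sin(0.1681625)
dV = 1755.8918 m/s = 1.7559 km/s

1.7559 km/s


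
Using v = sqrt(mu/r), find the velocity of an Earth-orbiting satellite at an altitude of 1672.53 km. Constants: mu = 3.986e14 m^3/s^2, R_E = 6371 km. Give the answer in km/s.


r = R_E + alt = 6371.0 + 1672.53 = 8043.5300 km = 8.04353e+06 m
v = sqrt(mu/r) = sqrt(3.986e14 / 8.04353e+06) = 7039.5566 m/s = 7.0396 km/s

7.0396 km/s


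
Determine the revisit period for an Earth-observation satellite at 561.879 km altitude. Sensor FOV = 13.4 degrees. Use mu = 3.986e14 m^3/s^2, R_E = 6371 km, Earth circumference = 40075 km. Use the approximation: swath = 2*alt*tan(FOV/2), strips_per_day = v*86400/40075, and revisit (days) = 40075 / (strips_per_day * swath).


swath = 2*561.879*tan(0.1169371) = 132.0112 km
v = sqrt(mu/r) = 7582.4898 m/s = 7.5825 km/s
strips/day = v*86400/40075 = 7.5825*86400/40075 = 16.3475
coverage/day = strips * swath = 16.3475 * 132.0112 = 2158.0570 km
revisit = 40075 / 2158.0570 = 18.5699 days

18.5699 days
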